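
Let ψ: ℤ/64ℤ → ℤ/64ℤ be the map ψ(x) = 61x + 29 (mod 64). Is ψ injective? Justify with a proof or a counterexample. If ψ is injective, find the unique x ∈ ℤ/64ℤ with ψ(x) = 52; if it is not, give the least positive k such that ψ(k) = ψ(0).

35

If ψ(u) = ψ(v), then 61u ≡ 61v (mod 64). Because gcd(61, 64) = 1, we may cancel 61 to get u ≡ v (mod 64).
Hence ψ is injective.
We now compute 61⁻¹ mod 64 explicitly. Euclid's algorithm: 64 = 1·61 + 3, 61 = 20·3 + 1; back-substituting gives 1 = 21·61 − 20·64, so 61⁻¹ ≡ 21 (mod 64).
Since ψ is injective, we find ψ⁻¹(52): we need 61x ≡ 52 − 29 ≡ 23 (mod 64). Using 61⁻¹ = 21: x ≡ 21·23 = 483 = 7·64 + 35, so x = 35.
Check: ψ(35) = 61·35 + 29 = 2164 = 33·64 + 52 ≡ 52 (mod 64).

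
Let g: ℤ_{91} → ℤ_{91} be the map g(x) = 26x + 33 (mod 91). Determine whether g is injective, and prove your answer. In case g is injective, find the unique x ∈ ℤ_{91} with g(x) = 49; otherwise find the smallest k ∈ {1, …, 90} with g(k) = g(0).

We have gcd(26, 91) = 13 > 1. Taking a = 0 and b = 7: g(0) = 33 and g(7) = 26·7 + 33 = 215 ≡ 33 (mod 91).
So g(0) = g(7) while 0 ≠ 7, therefore g is not injective.
Since g is not injective, we find the least positive k with g(k) = g(0): this means 26k ≡ 0 (mod 91), i.e. 91 ∣ 26k. Since gcd(26, 91) = 13, dividing through by 13 this holds exactly when 7 ∣ 2k, and as gcd(2, 7) = 1, exactly when 7 ∣ k.
The smallest positive such k is 7.

7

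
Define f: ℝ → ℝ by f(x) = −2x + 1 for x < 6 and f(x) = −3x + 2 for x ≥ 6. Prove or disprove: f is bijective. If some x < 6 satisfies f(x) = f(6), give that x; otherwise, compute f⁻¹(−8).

9/2

Both pieces are strictly decreasing (slopes −2 and −3), so each is injective on its own interval.
The left piece maps (−∞, 6) onto (−11, ∞); the right piece maps [6, ∞) onto (−∞, −16].
The images leave a gap (−11 has no preimage), so f is not surjective, hence not bijective.
Because the two images are disjoint, no x < 6 has f(x) = f(6), so we compute f⁻¹(−8): −8 lies in (−11, ∞), so solve −2x + 1 = −8: x = (−8 − 1)/(−2) = 9/2.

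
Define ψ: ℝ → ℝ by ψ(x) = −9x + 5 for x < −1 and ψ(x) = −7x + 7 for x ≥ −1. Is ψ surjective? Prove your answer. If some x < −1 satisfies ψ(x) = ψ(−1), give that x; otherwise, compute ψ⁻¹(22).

-17/9

Both pieces are strictly decreasing (slopes −9 and −7), so each is injective on its own interval.
The left piece maps (−∞, −1) onto (14, ∞); the right piece maps [−1, ∞) onto (−∞, 14].
These images together cover ℝ, so ψ is surjective.
Because the two images are disjoint, no x < −1 has ψ(x) = ψ(−1), so we compute ψ⁻¹(22): 22 lies in (14, ∞), so solve −9x + 5 = 22: x = (22 − 5)/(−9) = −17/9.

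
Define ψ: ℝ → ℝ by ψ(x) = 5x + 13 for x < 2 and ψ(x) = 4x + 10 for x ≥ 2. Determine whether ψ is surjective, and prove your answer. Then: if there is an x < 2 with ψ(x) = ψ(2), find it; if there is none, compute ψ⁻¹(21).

1

Both pieces are strictly increasing (slopes 5 and 4), so each is injective on its own interval.
The left piece maps (−∞, 2) onto (−∞, 23); the right piece maps [2, ∞) onto [18, ∞).
The union (−∞, 23) ∪ [18, ∞) covers ℝ, so ψ is surjective.
For the follow-up: the images overlap, so an x < 2 with ψ(x) = ψ(2) exists. ψ(2) = 18; solving 5x + 13 = 18 for x < 2 gives x = (18 − 13)/5 = 1.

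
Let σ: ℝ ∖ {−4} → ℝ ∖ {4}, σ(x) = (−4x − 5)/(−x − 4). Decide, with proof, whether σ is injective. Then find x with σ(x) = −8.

-37/12

Suppose σ(s) = σ(t). Cross-multiplying: (−4s − 5)(−t − 4) = (−4t − 5)(−s − 4).
Expanding both sides and cancelling the symmetric terms leaves 11·(s − t) = 0. Since 11 ≠ 0, s = t. Therefore σ is injective.
Solving σ(x) = −8: cross-multiplying gives −4x − 5 = −8(−x − 4), which rearranges to −12x = 37, so x = −37/12.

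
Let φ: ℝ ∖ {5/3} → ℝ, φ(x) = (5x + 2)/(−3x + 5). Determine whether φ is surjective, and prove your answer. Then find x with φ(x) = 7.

33/26

If φ(x) = −5/3, cross-multiplying gives −3(5x + 2) = 5(−3x + 5), which simplifies to −6 = 25 — false.  So −5/3 has no preimage and φ is not surjective.
Solving φ(x) = 7: cross-multiplying gives 5x + 2 = 7(−3x + 5), which rearranges to 26x = 33, so x = 33/26.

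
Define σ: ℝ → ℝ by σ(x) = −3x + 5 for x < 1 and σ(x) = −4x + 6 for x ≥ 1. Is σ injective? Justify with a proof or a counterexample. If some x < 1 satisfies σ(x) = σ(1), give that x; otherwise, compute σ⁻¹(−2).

Both pieces are strictly decreasing (slopes −3 and −4), so each is injective on its own interval.
The left piece maps (−∞, 1) onto (2, ∞); the right piece maps [1, ∞) onto (−∞, 2].
These images are disjoint, so no value is attained by both pieces. Hence σ is injective.
Because the two images are disjoint, no x < 1 has σ(x) = σ(1), so we compute σ⁻¹(−2): −2 lies in (−∞, 2], so solve −4x + 6 = −2: x = (−2 − 6)/(−4) = 2.

2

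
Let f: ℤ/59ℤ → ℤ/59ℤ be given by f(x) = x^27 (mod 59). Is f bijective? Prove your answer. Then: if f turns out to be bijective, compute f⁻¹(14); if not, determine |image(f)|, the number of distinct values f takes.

Since 59 is prime, the nonzero elements of ℤ/59ℤ form a cyclic group of order 58.
As gcd(27, 58) = 1, raising to the 27th power is a bijection on this group: if x_1^27 ≡ x_2^27 then (x_1x_2^{−1})^27 = 1, and the only element of order dividing gcd(27, 58) = 1 is 1, so x_1 = x_2.
With f(0) = 0 this makes f injective on all of ℤ/59ℤ, hence bijective (finite equal-size domain and codomain). In particular f is bijective.
Since f is bijective, we find the preimage of 14. The inverse of x ↦ x^27 on (ℤ/59ℤ)^× is x ↦ x^43, because 27·43 = 1161 = 20·58 + 1 ≡ 1 (mod 58) and x^{58} = 1 for x ≠ 0 (Fermat). So f⁻¹(14) = 14^43 mod 59.
Repeated squaring mod 59: 14^1 ≡ 14, 14^2 ≡ 14² = 196 ≡ 19, 14^4 ≡ 19² = 361 ≡ 7, 14^8 ≡ 7² = 49, 14^16 ≡ 49² = 2401 ≡ 41, 14^32 ≡ 41² = 1681 ≡ 29. Since 43 = 32 + 8 + 2 + 1, 14^43 ≡ 29·49·19·14: 29·49 = 1421 ≡ 5, then 5·19 = 95 ≡ 36, then 36·14 = 504 ≡ 32. So 14^43 ≡ 32 (mod 59).
Hence f⁻¹(14) = 32.

32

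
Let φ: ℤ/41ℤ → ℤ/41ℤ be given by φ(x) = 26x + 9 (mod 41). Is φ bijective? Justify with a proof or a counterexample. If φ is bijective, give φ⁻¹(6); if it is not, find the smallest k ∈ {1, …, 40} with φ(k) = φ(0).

33

By definition, φ is injective if φ(a) = φ(b) implies a = b.
Suppose φ(a) = φ(b) in ℤ/41ℤ. Then 26a + 9 ≡ 26b + 9 (mod 41), so 26(a − b) ≡ 0 (mod 41).
Since gcd(26, 41) = 1, 26 is invertible modulo 41, hence a − b ≡ 0 (mod 41), i.e. a = b.
We now compute 26⁻¹ mod 41 explicitly. Euclid's algorithm: 41 = 1·26 + 15, 26 = 1·15 + 11, 15 = 1·11 + 4, 11 = 2·4 + 3, 4 = 1·3 + 1; back-substituting gives 1 = 30·26 − 19·41, so 26⁻¹ ≡ 30 (mod 41).
Then y ↦ 30(y − 9) is a two-sided inverse to φ, so every y ∈ ℤ/41ℤ has a preimage.
Hence φ is bijective.
Since φ is bijective, we find φ⁻¹(6): we need 26x ≡ 6 − 9 ≡ 38 (mod 41). Using 26⁻¹ = 30: x ≡ 30·38 = 1140 = 27·41 + 33, so x = 33.
Check: φ(33) = 26·33 + 9 = 867 = 21·41 + 6 ≡ 6 (mod 41).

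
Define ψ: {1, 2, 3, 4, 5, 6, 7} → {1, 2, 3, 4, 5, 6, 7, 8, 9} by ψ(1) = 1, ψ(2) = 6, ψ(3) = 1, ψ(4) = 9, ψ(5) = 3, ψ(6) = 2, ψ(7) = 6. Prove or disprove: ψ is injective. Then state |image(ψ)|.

5

ψ(1) = 1 = ψ(3) with 1 ≠ 3, so ψ is not injective.
The image of ψ is {1, 2, 3, 6, 9}, which has 5 elements.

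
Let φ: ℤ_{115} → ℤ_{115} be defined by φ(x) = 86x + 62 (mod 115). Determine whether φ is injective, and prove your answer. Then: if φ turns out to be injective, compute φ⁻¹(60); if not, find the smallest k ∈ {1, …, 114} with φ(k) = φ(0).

8

By definition, φ is injective if φ(x_1) = φ(x_2) implies x_1 = x_2.
If φ(x_1) = φ(x_2), then 86x_1 ≡ 86x_2 (mod 115). Because gcd(86, 115) = 1, we may cancel 86 to get x_1 ≡ x_2 (mod 115).
Therefore φ is injective.
We now compute 86⁻¹ mod 115 explicitly. Euclid's algorithm: 115 = 1·86 + 29, 86 = 2·29 + 28, 29 = 1·28 + 1; back-substituting gives 1 = 111·86 − 83·115, so 86⁻¹ ≡ 111 (mod 115).
Since φ is injective, we compute φ⁻¹(60): solve 86x + 62 ≡ 60 (mod 115), i.e. 86x ≡ 113 (mod 115).
Multiplying by 86⁻¹ = 111 gives x ≡ 111·113 = 12543 = 109·115 + 8 ≡ 8 (mod 115).
Check: φ(8) = 86·8 + 62 = 750 = 6·115 + 60 ≡ 60 (mod 115).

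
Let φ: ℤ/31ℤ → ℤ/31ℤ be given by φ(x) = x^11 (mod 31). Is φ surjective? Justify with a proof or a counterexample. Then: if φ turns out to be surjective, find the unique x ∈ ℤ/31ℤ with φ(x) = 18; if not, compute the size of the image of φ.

Since 31 is prime, the nonzero elements of ℤ/31ℤ form a cyclic group of order 30.
As gcd(11, 30) = 1, raising to the 11th power is a bijection on this group: if u^11 ≡ v^11 then (uv^{−1})^11 = 1, and the only element of order dividing gcd(11, 30) = 1 is 1, so u = v.
With φ(0) = 0 this makes φ injective on all of ℤ/31ℤ, hence bijective (finite equal-size domain and codomain). In particular φ is surjective.
Since φ is surjective, we find the preimage of 18. The inverse of x ↦ x^11 on (ℤ/31ℤ)^× is x ↦ x^11, because 11·11 = 121 = 4·30 + 1 ≡ 1 (mod 30) and x^{30} = 1 for x ≠ 0 (Fermat). So φ⁻¹(18) = 18^11 mod 31.
Repeated squaring mod 31: 18^1 ≡ 18, 18^2 ≡ 18² = 324 ≡ 14, 18^4 ≡ 14² = 196 ≡ 10, 18^8 ≡ 10² = 100 ≡ 7. Since 11 = 8 + 2 + 1, 18^11 ≡ 7·14·18: 7·14 = 98 ≡ 5, then 5·18 = 90 ≡ 28. So 18^11 ≡ 28 (mod 31).
Hence φ⁻¹(18) = 28.

28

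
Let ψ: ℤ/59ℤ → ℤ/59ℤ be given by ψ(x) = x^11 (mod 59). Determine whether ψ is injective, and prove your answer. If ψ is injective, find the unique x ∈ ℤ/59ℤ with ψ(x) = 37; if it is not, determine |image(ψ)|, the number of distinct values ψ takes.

32

Since 59 is prime, the nonzero elements of ℤ/59ℤ form a cyclic group of order 58.
As gcd(11, 58) = 1, raising to the 11th power is a bijection on this group: if u^11 ≡ v^11 then (uv^{−1})^11 = 1, and the only element of order dividing gcd(11, 58) = 1 is 1, so u = v.
With ψ(0) = 0 this makes ψ injective on all of ℤ/59ℤ, hence bijective (finite equal-size domain and codomain). In particular ψ is injective.
Since ψ is injective, we find the preimage of 37. The inverse of x ↦ x^11 on (ℤ/59ℤ)^× is x ↦ x^37, because 11·37 = 407 = 7·58 + 1 ≡ 1 (mod 58) and x^{58} = 1 for x ≠ 0 (Fermat). So ψ⁻¹(37) = 37^37 mod 59.
Repeated squaring mod 59: 37^1 ≡ 37, 37^2 ≡ 37² = 1369 ≡ 12, 37^4 ≡ 12² = 144 ≡ 26, 37^8 ≡ 26² = 676 ≡ 27, 37^16 ≡ 27² = 729 ≡ 21, 37^32 ≡ 21² = 441 ≡ 28. Since 37 = 32 + 4 + 1, 37^37 ≡ 28·26·37: 28·26 = 728 ≡ 20, then 20·37 = 740 ≡ 32. So 37^37 ≡ 32 (mod 59).
Hence ψ⁻¹(37) = 32.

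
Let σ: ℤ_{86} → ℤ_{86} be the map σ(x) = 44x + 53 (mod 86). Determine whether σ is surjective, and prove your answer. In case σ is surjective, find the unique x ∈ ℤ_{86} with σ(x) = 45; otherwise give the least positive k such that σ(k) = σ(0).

43

Since gcd(44, 86) = 2, we have 44x ≡ 0 (mod 2) for all x, so σ(x) ≡ 1 (mod 2).
But 0 ≢ 1 (mod 2), so 0 ∈ ℤ_{86} has no preimage. Hence σ is not surjective.
Since σ is not surjective, we find the least positive k with σ(k) = σ(0): this means 44k ≡ 0 (mod 86), i.e. 86 ∣ 44k. Since gcd(44, 86) = 2, dividing through by 2 this holds exactly when 43 ∣ 22k, and as gcd(22, 43) = 1, exactly when 43 ∣ k.
The smallest positive such k is 43.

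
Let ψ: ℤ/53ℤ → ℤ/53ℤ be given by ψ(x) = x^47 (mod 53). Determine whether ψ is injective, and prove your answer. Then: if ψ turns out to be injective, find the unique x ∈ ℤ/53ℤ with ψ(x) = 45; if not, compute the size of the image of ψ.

14

Since 53 is prime, the nonzero elements of ℤ/53ℤ form a cyclic group of order 52.
As gcd(47, 52) = 1, raising to the 47th power is a bijection on this group: if a^47 ≡ b^47 then (ab^{−1})^47 = 1, and the only element of order dividing gcd(47, 52) = 1 is 1, so a = b.
With ψ(0) = 0 this makes ψ injective on all of ℤ/53ℤ, hence bijective (finite equal-size domain and codomain). In particular ψ is injective.
Since ψ is injective, we find the preimage of 45. The inverse of x ↦ x^47 on (ℤ/53ℤ)^× is x ↦ x^31, because 47·31 = 1457 = 28·52 + 1 ≡ 1 (mod 52) and x^{52} = 1 for x ≠ 0 (Fermat). So ψ⁻¹(45) = 45^31 mod 53.
Repeated squaring mod 53: 45^1 ≡ 45, 45^2 ≡ 45² = 2025 ≡ 11, 45^4 ≡ 11² = 121 ≡ 15, 45^8 ≡ 15² = 225 ≡ 13, 45^16 ≡ 13² = 169 ≡ 10. Since 31 = 16 + 8 + 4 + 2 + 1, 45^31 ≡ 10·13·15·11·45: 10·13 = 130 ≡ 24, then 24·15 = 360 ≡ 42, then 42·11 = 462 ≡ 38, then 38·45 = 1710 ≡ 14. So 45^31 ≡ 14 (mod 53).
Hence ψ⁻¹(45) = 14.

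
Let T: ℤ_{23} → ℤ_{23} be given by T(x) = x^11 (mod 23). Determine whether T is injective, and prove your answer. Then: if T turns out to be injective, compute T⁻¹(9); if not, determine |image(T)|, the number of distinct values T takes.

3

T(1) = 1^11 = 1.
T(2): Repeated squaring mod 23: 2^1 ≡ 2, 2^2 ≡ 2² = 4, 2^4 ≡ 4² = 16, 2^8 ≡ 16² = 256 ≡ 3. Since 11 = 8 + 2 + 1, 2^11 ≡ 3·4·2: 3·4 = 12, then 12·2 = 24 ≡ 1. So 2^11 ≡ 1 (mod 23).
So T(1) = T(2) = 1 while 1 ≠ 2, therefore T is not injective.
Since T is not injective, we determine |image(T)|. Computing x^11 mod 23 for each x (by repeated squaring, reducing mod 23 at every step), the values T(0), T(1), …, T(22) are: 0, 1, 1, 1, 1, 22, 1, 22, 1, 1, 22, 22, 1, 1, 22, 22, 1, 22, 1, 22, 22, 22, 22.
The distinct values are {0, 1, 22}; there are 3 of them.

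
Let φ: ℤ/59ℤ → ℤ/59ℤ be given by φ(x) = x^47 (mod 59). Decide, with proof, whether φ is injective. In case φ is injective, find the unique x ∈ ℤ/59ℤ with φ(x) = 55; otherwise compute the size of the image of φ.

50

Since 59 is prime, the nonzero elements of ℤ/59ℤ form a cyclic group of order 58.
As gcd(47, 58) = 1, raising to the 47th power is a bijection on this group: if x_1^47 ≡ x_2^47 then (x_1x_2^{−1})^47 = 1, and the only element of order dividing gcd(47, 58) = 1 is 1, so x_1 = x_2.
With φ(0) = 0 this makes φ injective on all of ℤ/59ℤ, hence bijective (finite equal-size domain and codomain). In particular φ is injective.
Since φ is injective, we find the preimage of 55. The inverse of x ↦ x^47 on (ℤ/59ℤ)^× is x ↦ x^21, because 47·21 = 987 = 17·58 + 1 ≡ 1 (mod 58) and x^{58} = 1 for x ≠ 0 (Fermat). So φ⁻¹(55) = 55^21 mod 59.
Repeated squaring mod 59: 55^1 ≡ 55, 55^2 ≡ 55² = 3025 ≡ 16, 55^4 ≡ 16² = 256 ≡ 20, 55^8 ≡ 20² = 400 ≡ 46, 55^16 ≡ 46² = 2116 ≡ 51. Since 21 = 16 + 4 + 1, 55^21 ≡ 51·20·55: 51·20 = 1020 ≡ 17, then 17·55 = 935 ≡ 50. So 55^21 ≡ 50 (mod 59).
Hence φ⁻¹(55) = 50.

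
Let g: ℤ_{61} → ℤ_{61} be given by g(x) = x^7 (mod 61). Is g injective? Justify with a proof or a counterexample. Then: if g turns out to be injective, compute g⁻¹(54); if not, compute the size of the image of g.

55

Since 61 is prime, the nonzero elements of ℤ_{61} form a cyclic group of order 60.
As gcd(7, 60) = 1, raising to the 7th power is a bijection on this group: if s^7 ≡ t^7 then (st^{−1})^7 = 1, and the only element of order dividing gcd(7, 60) = 1 is 1, so s = t.
With g(0) = 0 this makes g injective on all of ℤ_{61}, hence bijective (finite equal-size domain and codomain). In particular g is injective.
Since g is injective, we find the preimage of 54. The inverse of x ↦ x^7 on (ℤ_{61})^× is x ↦ x^43, because 7·43 = 301 = 5·60 + 1 ≡ 1 (mod 60) and x^{60} = 1 for x ≠ 0 (Fermat). So g⁻¹(54) = 54^43 mod 61.
Repeated squaring mod 61: 54^1 ≡ 54, 54^2 ≡ 54² = 2916 ≡ 49, 54^4 ≡ 49² = 2401 ≡ 22, 54^8 ≡ 22² = 484 ≡ 57, 54^16 ≡ 57² = 3249 ≡ 16, 54^32 ≡ 16² = 256 ≡ 12. Since 43 = 32 + 8 + 2 + 1, 54^43 ≡ 12·57·49·54: 12·57 = 684 ≡ 13, then 13·49 = 637 ≡ 27, then 27·54 = 1458 ≡ 55. So 54^43 ≡ 55 (mod 61).
Hence g⁻¹(54) = 55.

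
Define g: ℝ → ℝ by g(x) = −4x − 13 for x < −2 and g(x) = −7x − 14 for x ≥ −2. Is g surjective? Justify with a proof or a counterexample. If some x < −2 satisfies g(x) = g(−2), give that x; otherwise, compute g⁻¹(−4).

Both pieces are strictly decreasing (slopes −4 and −7), so each is injective on its own interval.
The left piece maps (−∞, −2) onto (−5, ∞); the right piece maps [−2, ∞) onto (−∞, 0].
The union (−5, ∞) ∪ (−∞, 0] covers ℝ, so g is surjective.
For the follow-up: the images overlap, so an x < −2 with g(x) = g(−2) exists. g(−2) = 0; solving −4x − 13 = 0 for x < −2 gives x = (0 + 13)/(−4) = −13/4.

-13/4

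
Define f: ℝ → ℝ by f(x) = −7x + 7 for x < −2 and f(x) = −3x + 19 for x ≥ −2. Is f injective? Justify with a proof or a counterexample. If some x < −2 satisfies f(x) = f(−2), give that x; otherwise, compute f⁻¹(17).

-18/7

Both pieces are strictly decreasing (slopes −7 and −3), so each is injective on its own interval.
The left piece maps (−∞, −2) onto (21, ∞); the right piece maps [−2, ∞) onto (−∞, 25].
These images overlap. In particular f(−2) = 25 (right piece), and solving −7x + 7 = 25 on the left piece gives x = −18/7 < −2.
So f(−18/7) = f(−2) with −18/7 ≠ −2, and f is not injective. This x = −18/7 is the requested value below −2.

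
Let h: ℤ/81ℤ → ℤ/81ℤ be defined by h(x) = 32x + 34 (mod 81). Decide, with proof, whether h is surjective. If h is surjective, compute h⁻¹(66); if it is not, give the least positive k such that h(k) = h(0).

1

Recall that surjectivity means every element of the codomain has a preimage under h.
Since gcd(32, 81) = 1, 32 is invertible modulo 81. Euclid's algorithm: 81 = 2·32 + 17, 32 = 1·17 + 15, 17 = 1·15 + 2, 15 = 7·2 + 1; back-substituting gives 1 = 38·32 − 15·81, so 32⁻¹ ≡ 38 (mod 81).
Then y ↦ 38(y − 34) is a two-sided inverse to h, so every y ∈ ℤ/81ℤ has a preimage.
So h is surjective.
Since h is surjective, we compute h⁻¹(66): solve 32x + 34 ≡ 66 (mod 81), i.e. 32x ≡ 32 (mod 81).
Multiplying by 32⁻¹ = 38 gives x ≡ 38·32 = 1216 = 15·81 + 1 ≡ 1 (mod 81).
Check: h(1) = 32·1 + 34 = 66 ≡ 66 (mod 81).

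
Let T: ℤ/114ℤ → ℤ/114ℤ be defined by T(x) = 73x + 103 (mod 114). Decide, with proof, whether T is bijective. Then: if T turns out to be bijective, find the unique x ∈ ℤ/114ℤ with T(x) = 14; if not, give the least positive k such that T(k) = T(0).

If T(u) = T(v), then 73u ≡ 73v (mod 114). Because gcd(73, 114) = 1, we may cancel 73 to get u ≡ v (mod 114).
We now compute 73⁻¹ mod 114 explicitly. Euclid's algorithm: 114 = 1·73 + 41, 73 = 1·41 + 32, 41 = 1·32 + 9, 32 = 3·9 + 5, 9 = 1·5 + 4, 5 = 1·4 + 1; back-substituting gives 1 = 25·73 − 16·114, so 73⁻¹ ≡ 25 (mod 114).
Then y ↦ 25(y − 103) is a two-sided inverse to T, so every y ∈ ℤ/114ℤ has a preimage.
Therefore T is bijective.
Since T is bijective, we compute T⁻¹(14): solve 73x + 103 ≡ 14 (mod 114), i.e. 73x ≡ 25 (mod 114).
Multiplying by 73⁻¹ = 25 gives x ≡ 25·25 = 625 = 5·114 + 55 ≡ 55 (mod 114).
Check: T(55) = 73·55 + 103 = 4118 = 36·114 + 14 ≡ 14 (mod 114).

55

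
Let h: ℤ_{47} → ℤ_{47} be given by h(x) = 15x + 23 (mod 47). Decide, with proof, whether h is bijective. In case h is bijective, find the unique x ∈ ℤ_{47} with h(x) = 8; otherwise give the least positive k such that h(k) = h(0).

46

Suppose h(u) = h(v) in ℤ_{47}. Then 15u + 23 ≡ 15v + 23 (mod 47), so 15(u − v) ≡ 0 (mod 47).
Since gcd(15, 47) = 1, 15 is invertible modulo 47, thus u − v ≡ 0 (mod 47), i.e. u = v.
We now compute 15⁻¹ mod 47 explicitly. Euclid's algorithm: 47 = 3·15 + 2, 15 = 7·2 + 1; back-substituting gives 1 = 22·15 − 7·47, so 15⁻¹ ≡ 22 (mod 47).
Then y ↦ 22(y − 23) is a two-sided inverse to h, so every y ∈ ℤ_{47} has a preimage.
Thus h is bijective.
Since h is bijective, we find h⁻¹(8): we need 15x ≡ 8 − 23 ≡ 32 (mod 47). Using 15⁻¹ = 22: x ≡ 22·32 = 704 = 14·47 + 46, so x = 46.
Check: h(46) = 15·46 + 23 = 713 = 15·47 + 8 ≡ 8 (mod 47).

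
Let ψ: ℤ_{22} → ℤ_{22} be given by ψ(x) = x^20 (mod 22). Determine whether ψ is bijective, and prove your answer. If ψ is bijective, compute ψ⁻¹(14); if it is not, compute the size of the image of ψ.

4

ψ(1) = 1^20 = 1.
ψ(3): Repeated squaring mod 22: 3^1 ≡ 3, 3^2 ≡ 3² = 9, 3^4 ≡ 9² = 81 ≡ 15, 3^8 ≡ 15² = 225 ≡ 5, 3^16 ≡ 5² = 25 ≡ 3. Since 20 = 16 + 4, 3^20 ≡ 3·15: 3·15 = 45 ≡ 1. So 3^20 ≡ 1 (mod 22).
So ψ(1) = ψ(3) = 1 while 1 ≠ 3, thus ψ is not injective, hence not bijective.
Since ψ is not bijective, we determine |image(ψ)|. Computing x^20 mod 22 for each x (by repeated squaring, reducing mod 22 at every step), the values ψ(0), ψ(1), …, ψ(21) are: 0, 1, 12, 1, 12, 1, 12, 1, 12, 1, 12, 11, 12, 1, 12, 1, 12, 1, 12, 1, 12, 1.
The distinct values are {0, 1, 11, 12}; there are 4 of them.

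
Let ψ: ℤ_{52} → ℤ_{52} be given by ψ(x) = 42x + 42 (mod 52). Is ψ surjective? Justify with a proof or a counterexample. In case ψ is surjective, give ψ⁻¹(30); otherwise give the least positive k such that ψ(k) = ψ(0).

26

Since gcd(42, 52) = 2, we have 42x ≡ 0 (mod 2) for all x, so ψ(x) ≡ 0 (mod 2).
But 1 ≢ 0 (mod 2), so 1 ∈ ℤ_{52} has no preimage. Hence ψ is not surjective.
Since ψ is not surjective, we find the least positive k with ψ(k) = ψ(0): this means 42k ≡ 0 (mod 52), i.e. 52 ∣ 42k. Since gcd(42, 52) = 2, dividing through by 2 this holds exactly when 26 ∣ 21k, and as gcd(21, 26) = 1, exactly when 26 ∣ k.
The smallest positive such k is 26.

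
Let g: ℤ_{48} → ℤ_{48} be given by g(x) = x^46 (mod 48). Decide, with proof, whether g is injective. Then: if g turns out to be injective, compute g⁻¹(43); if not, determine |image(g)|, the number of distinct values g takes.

6

g(2): Repeated squaring mod 48: 2^1 ≡ 2, 2^2 ≡ 2² = 4, 2^4 ≡ 4² = 16, 2^8 ≡ 16² = 256 ≡ 16, 2^16 ≡ 16² = 256 ≡ 16, 2^32 ≡ 16² = 256 ≡ 16. Since 46 = 32 + 8 + 4 + 2, 2^46 ≡ 16·16·16·4: 16·16 = 256 ≡ 16, then 16·16 = 256 ≡ 16, then 16·4 = 64 ≡ 16. So 2^46 ≡ 16 (mod 48).
g(4): Repeated squaring mod 48: 4^1 ≡ 4, 4^2 ≡ 4² = 16, 4^4 ≡ 16² = 256 ≡ 16, 4^8 ≡ 16² = 256 ≡ 16, 4^16 ≡ 16² = 256 ≡ 16, 4^32 ≡ 16² = 256 ≡ 16. Since 46 = 32 + 8 + 4 + 2, 4^46 ≡ 16·16·16·16: 16·16 = 256 ≡ 16, then 16·16 = 256 ≡ 16, then 16·16 = 256 ≡ 16. So 4^46 ≡ 16 (mod 48).
So g(2) = g(4) = 16 while 2 ≠ 4, hence g is not injective.
Since g is not injective, we determine |image(g)|. Computing x^46 mod 48 for each x (by repeated squaring, reducing mod 48 at every step), the values g(0), g(1), …, g(47) are: 0, 1, 16, 9, 16, 25, 0, 1, 16, 33, 16, 25, 0, 25, 16, 33, 16, 1, 0, 25, 16, 9, 16, 1, 0, 1, 16, 9, 16, 25, 0, 1, 16, 33, 16, 25, 0, 25, 16, 33, 16, 1, 0, 25, 16, 9, 16, 1.
The distinct values are {0, 1, 9, 16, 25, 33}; there are 6 of them.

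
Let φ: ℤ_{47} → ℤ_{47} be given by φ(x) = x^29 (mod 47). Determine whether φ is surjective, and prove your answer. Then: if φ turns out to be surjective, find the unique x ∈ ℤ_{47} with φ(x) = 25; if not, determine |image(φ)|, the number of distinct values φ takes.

Since 47 is prime, the nonzero elements of ℤ_{47} form a cyclic group of order 46.
As gcd(29, 46) = 1, raising to the 29th power is a bijection on this group: if x_1^29 ≡ x_2^29 then (x_1x_2^{−1})^29 = 1, and the only element of order dividing gcd(29, 46) = 1 is 1, so x_1 = x_2.
With φ(0) = 0 this makes φ injective on all of ℤ_{47}, hence bijective (finite equal-size domain and codomain). In particular φ is surjective.
Since φ is surjective, we find the preimage of 25. The inverse of x ↦ x^29 on (ℤ_{47})^× is x ↦ x^27, because 29·27 = 783 = 17·46 + 1 ≡ 1 (mod 46) and x^{46} = 1 for x ≠ 0 (Fermat). So φ⁻¹(25) = 25^27 mod 47.
Repeated squaring mod 47: 25^1 ≡ 25, 25^2 ≡ 25² = 625 ≡ 14, 25^4 ≡ 14² = 196 ≡ 8, 25^8 ≡ 8² = 64 ≡ 17, 25^16 ≡ 17² = 289 ≡ 7. Since 27 = 16 + 8 + 2 + 1, 25^27 ≡ 7·17·14·25: 7·17 = 119 ≡ 25, then 25·14 = 350 ≡ 21, then 21·25 = 525 ≡ 8. So 25^27 ≡ 8 (mod 47).
Hence φ⁻¹(25) = 8.

8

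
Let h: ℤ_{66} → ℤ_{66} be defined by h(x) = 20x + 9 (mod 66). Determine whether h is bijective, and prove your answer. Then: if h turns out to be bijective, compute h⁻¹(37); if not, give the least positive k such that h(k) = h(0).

33

We have gcd(20, 66) = 2 > 1. Taking x_1 = 0 and x_2 = 33: h(0) = 9 and h(33) = 20·33 + 9 = 669 ≡ 9 (mod 66).
So h(0) = h(33) while 0 ≠ 33, so h is not injective, hence not bijective.
Since h is not bijective, we find the least positive k with h(k) = h(0): this means 20k ≡ 0 (mod 66), i.e. 66 ∣ 20k. Since gcd(20, 66) = 2, dividing through by 2 this holds exactly when 33 ∣ 10k, and as gcd(10, 33) = 1, exactly when 33 ∣ k.
The smallest positive such k is 33.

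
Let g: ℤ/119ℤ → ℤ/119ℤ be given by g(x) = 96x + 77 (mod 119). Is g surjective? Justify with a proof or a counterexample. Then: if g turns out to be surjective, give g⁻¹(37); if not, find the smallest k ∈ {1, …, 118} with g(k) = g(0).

Since gcd(96, 119) = 1, 96 is invertible modulo 119. Euclid's algorithm: 119 = 1·96 + 23, 96 = 4·23 + 4, 23 = 5·4 + 3, 4 = 1·3 + 1; back-substituting gives 1 = 31·96 − 25·119, so 96⁻¹ ≡ 31 (mod 119).
Then y ↦ 31(y − 77) is a two-sided inverse to g, so every y ∈ ℤ/119ℤ has a preimage.
Thus g is surjective.
Since g is surjective, we find g⁻¹(37): we need 96x ≡ 37 − 77 ≡ 79 (mod 119). Using 96⁻¹ = 31: x ≡ 31·79 = 2449 = 20·119 + 69, so x = 69.
Check: g(69) = 96·69 + 77 = 6701 = 56·119 + 37 ≡ 37 (mod 119).

69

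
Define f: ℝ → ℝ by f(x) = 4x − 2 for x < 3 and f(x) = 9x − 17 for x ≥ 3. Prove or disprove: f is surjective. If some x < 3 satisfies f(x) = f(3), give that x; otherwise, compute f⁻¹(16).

11/3

Both pieces are strictly increasing (slopes 4 and 9), so each is injective on its own interval.
The left piece maps (−∞, 3) onto (−∞, 10); the right piece maps [3, ∞) onto [10, ∞).
These images together cover ℝ, so f is surjective.
Because the two images are disjoint, no x < 3 has f(x) = f(3), so we compute f⁻¹(16): 16 lies in [10, ∞), so solve 9x − 17 = 16: x = (16 + 17)/9 = 11/3.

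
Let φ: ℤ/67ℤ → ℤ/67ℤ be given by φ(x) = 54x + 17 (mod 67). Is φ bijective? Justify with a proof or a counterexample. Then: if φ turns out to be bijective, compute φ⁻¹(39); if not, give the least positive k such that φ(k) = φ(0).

If φ(s) = φ(t), then 54s ≡ 54t (mod 67). Because gcd(54, 67) = 1, we may cancel 54 to get s ≡ t (mod 67).
We now compute 54⁻¹ mod 67 explicitly. Euclid's algorithm: 67 = 1·54 + 13, 54 = 4·13 + 2, 13 = 6·2 + 1; back-substituting gives 1 = 36·54 − 29·67, so 54⁻¹ ≡ 36 (mod 67).
Then y ↦ 36(y − 17) is a two-sided inverse to φ, so every y ∈ ℤ/67ℤ has a preimage.
Hence φ is bijective.
Since φ is bijective, we compute φ⁻¹(39): solve 54x + 17 ≡ 39 (mod 67), i.e. 54x ≡ 22 (mod 67).
Multiplying by 54⁻¹ = 36 gives x ≡ 36·22 = 792 = 11·67 + 55 ≡ 55 (mod 67).
Check: φ(55) = 54·55 + 17 = 2987 = 44·67 + 39 ≡ 39 (mod 67).

55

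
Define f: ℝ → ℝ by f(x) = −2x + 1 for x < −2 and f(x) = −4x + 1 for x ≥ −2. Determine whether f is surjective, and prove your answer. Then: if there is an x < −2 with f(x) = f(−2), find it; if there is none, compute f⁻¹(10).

Both pieces are strictly decreasing (slopes −2 and −4), so each is injective on its own interval.
The left piece maps (−∞, −2) onto (5, ∞); the right piece maps [−2, ∞) onto (−∞, 9].
The union (5, ∞) ∪ (−∞, 9] covers ℝ, so f is surjective.
For the follow-up: the images overlap, so an x < −2 with f(x) = f(−2) exists. f(−2) = 9; solving −2x + 1 = 9 for x < −2 gives x = (9 − 1)/(−2) = −4.

-4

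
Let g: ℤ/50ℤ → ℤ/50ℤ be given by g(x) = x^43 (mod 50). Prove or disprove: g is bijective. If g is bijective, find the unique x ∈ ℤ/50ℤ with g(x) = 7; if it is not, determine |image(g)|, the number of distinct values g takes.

42

g(0) = 0^43 = 0.
g(10): Repeated squaring mod 50: 10^1 ≡ 10, 10^2 ≡ 10² = 100 ≡ 0, 10^4 ≡ 0² = 0, 10^8 ≡ 0² = 0, 10^16 ≡ 0² = 0, 10^32 ≡ 0² = 0. Since 43 = 32 + 8 + 2 + 1, 10^43 ≡ 0·0·0·10: 0·0 = 0, then 0·0 = 0, then 0·10 = 0. So 10^43 ≡ 0 (mod 50).
So g(0) = g(10) = 0 while 0 ≠ 10, thus g is not injective, hence not bijective.
Since g is not bijective, we determine |image(g)|. Computing x^43 mod 50 for each x (by repeated squaring, reducing mod 50 at every step), the values g(0), g(1), …, g(49) are: 0, 1, 8, 27, 14, 25, 16, 43, 12, 29, 0, 31, 28, 47, 44, 25, 46, 13, 32, 9, 0, 11, 48, 17, 24, 25, 26, 33, 2, 39, 0, 41, 18, 37, 4, 25, 6, 3, 22, 19, 0, 21, 38, 7, 34, 25, 36, 23, 42, 49.
The distinct values are {0, 1, 2, 3, 4, 6, 7, 8, 9, 11, 12, 13, 14, 16, 17, 18, 19, 21, 22, 23, 24, 25, 26, 27, 28, 29, 31, 32, 33, 34, 36, 37, 38, 39, 41, 42, 43, 44, 46, 47, 48, 49}; there are 42 of them.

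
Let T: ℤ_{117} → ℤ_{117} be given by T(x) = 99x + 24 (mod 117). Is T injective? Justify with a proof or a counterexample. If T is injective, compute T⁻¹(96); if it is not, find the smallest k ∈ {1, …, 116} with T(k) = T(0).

We have gcd(99, 117) = 9 > 1. Taking s = 0 and t = 13: T(0) = 24 and T(13) = 99·13 + 24 = 1311 ≡ 24 (mod 117).
So T(0) = T(13) while 0 ≠ 13, thus T is not injective.
Since T is not injective, we find the least positive k with T(k) = T(0): this means 99k ≡ 0 (mod 117), i.e. 117 ∣ 99k. Since gcd(99, 117) = 9, dividing through by 9 this holds exactly when 13 ∣ 11k, and as gcd(11, 13) = 1, exactly when 13 ∣ k.
The smallest positive such k is 13.

13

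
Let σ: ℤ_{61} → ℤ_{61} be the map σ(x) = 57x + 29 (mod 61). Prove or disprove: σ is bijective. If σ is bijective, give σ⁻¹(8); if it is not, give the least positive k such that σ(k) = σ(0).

Suppose σ(u) = σ(v) in ℤ_{61}. Then 57u + 29 ≡ 57v + 29 (mod 61), so 57(u − v) ≡ 0 (mod 61).
Since gcd(57, 61) = 1, 57 is invertible modulo 61, thus u − v ≡ 0 (mod 61), i.e. u = v.
We now compute 57⁻¹ mod 61 explicitly. Euclid's algorithm: 61 = 1·57 + 4, 57 = 14·4 + 1; back-substituting gives 1 = 15·57 − 14·61, so 57⁻¹ ≡ 15 (mod 61).
Then y ↦ 15(y − 29) is a two-sided inverse to σ, so every y ∈ ℤ_{61} has a preimage.
Thus σ is bijective.
Since σ is bijective, we find σ⁻¹(8): we need 57x ≡ 8 − 29 ≡ 40 (mod 61). Using 57⁻¹ = 15: x ≡ 15·40 = 600 = 9·61 + 51, so x = 51.
Check: σ(51) = 57·51 + 29 = 2936 = 48·61 + 8 ≡ 8 (mod 61).

51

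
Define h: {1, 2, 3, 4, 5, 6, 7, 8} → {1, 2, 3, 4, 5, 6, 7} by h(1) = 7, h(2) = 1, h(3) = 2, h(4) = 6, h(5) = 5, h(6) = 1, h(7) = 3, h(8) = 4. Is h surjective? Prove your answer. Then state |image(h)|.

7

Every element of the codomain has a preimage: 1 = h(2), 2 = h(3), 3 = h(7), 4 = h(8), 5 = h(5), 6 = h(4), 7 = h(1).
Thus h is surjective.
The image of h is {1, 2, 3, 4, 5, 6, 7}, which has 7 elements.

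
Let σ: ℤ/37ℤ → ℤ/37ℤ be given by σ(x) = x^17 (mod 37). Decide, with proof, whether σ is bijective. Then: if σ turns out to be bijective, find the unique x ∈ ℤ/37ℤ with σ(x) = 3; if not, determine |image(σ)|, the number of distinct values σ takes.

25

Since 37 is prime, the nonzero elements of ℤ/37ℤ form a cyclic group of order 36.
As gcd(17, 36) = 1, raising to the 17th power is a bijection on this group: if u^17 ≡ v^17 then (uv^{−1})^17 = 1, and the only element of order dividing gcd(17, 36) = 1 is 1, so u = v.
With σ(0) = 0 this makes σ injective on all of ℤ/37ℤ, hence bijective (finite equal-size domain and codomain). In particular σ is bijective.
Since σ is bijective, we find the preimage of 3. The inverse of x ↦ x^17 on (ℤ/37ℤ)^× is x ↦ x^17, because 17·17 = 289 = 8·36 + 1 ≡ 1 (mod 36) and x^{36} = 1 for x ≠ 0 (Fermat). So σ⁻¹(3) = 3^17 mod 37.
Repeated squaring mod 37: 3^1 ≡ 3, 3^2 ≡ 3² = 9, 3^4 ≡ 9² = 81 ≡ 7, 3^8 ≡ 7² = 49 ≡ 12, 3^16 ≡ 12² = 144 ≡ 33. Since 17 = 16 + 1, 3^17 ≡ 33·3: 33·3 = 99 ≡ 25. So 3^17 ≡ 25 (mod 37).
Hence σ⁻¹(3) = 25.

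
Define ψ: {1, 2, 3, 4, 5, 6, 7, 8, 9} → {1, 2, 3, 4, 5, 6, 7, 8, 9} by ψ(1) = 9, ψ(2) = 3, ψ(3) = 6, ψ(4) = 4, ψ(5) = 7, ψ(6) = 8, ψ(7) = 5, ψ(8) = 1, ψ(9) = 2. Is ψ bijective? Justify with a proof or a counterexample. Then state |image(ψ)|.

9

The values 9, 3, 6, 4, 7, 8, 5, 1, 2 are a permutation of {1, 2, 3, 4, 5, 6, 7, 8, 9}: each element appears exactly once.
So ψ is injective and surjective, hence bijective.
The image of ψ is {1, 2, 3, 4, 5, 6, 7, 8, 9}, which has 9 elements.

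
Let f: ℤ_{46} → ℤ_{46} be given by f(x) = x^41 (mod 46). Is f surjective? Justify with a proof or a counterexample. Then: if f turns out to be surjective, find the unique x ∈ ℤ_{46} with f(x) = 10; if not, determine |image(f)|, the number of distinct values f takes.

Computing x^41 mod 46 for each x (by repeated squaring, reducing mod 46 at every step), the values f(0), f(1), …, f(45) are: 0, 1, 26, 29, 32, 7, 18, 11, 4, 13, 44, 15, 8, 25, 10, 19, 12, 5, 16, 37, 40, 43, 22, 23, 24, 3, 6, 9, 30, 41, 34, 27, 36, 21, 38, 31, 2, 33, 42, 35, 28, 39, 14, 17, 20, 45.
Every element of ℤ_{46} appears exactly once in this list, so f is a bijection, and in particular surjective.
Since f is surjective, we read off the preimage of 10 from the same table: f(14) = 10, so f⁻¹(10) = 14.

14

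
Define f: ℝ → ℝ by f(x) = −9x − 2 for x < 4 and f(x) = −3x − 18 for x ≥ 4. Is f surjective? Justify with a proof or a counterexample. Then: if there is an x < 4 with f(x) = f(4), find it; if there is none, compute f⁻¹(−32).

Both pieces are strictly decreasing (slopes −9 and −3), so each is injective on its own interval.
The left piece maps (−∞, 4) onto (−38, ∞); the right piece maps [4, ∞) onto (−∞, −30].
The union (−38, ∞) ∪ (−∞, −30] covers ℝ, so f is surjective.
For the follow-up: the images overlap, so an x < 4 with f(x) = f(4) exists. f(4) = −30; solving −9x − 2 = −30 for x < 4 gives x = (−30 + 2)/(−9) = 28/9.

28/9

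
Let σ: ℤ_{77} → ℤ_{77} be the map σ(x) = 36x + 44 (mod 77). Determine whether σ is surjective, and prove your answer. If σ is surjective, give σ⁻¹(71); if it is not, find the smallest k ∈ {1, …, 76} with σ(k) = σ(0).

Since gcd(36, 77) = 1, 36 is invertible modulo 77. Euclid's algorithm: 77 = 2·36 + 5, 36 = 7·5 + 1; back-substituting gives 1 = 15·36 − 7·77, so 36⁻¹ ≡ 15 (mod 77).
For any y ∈ ℤ_{77}, x = 15(y − 44) mod 77 satisfies σ(x) = 36·15(y − 44) + 44 ≡ y (since 36·15 ≡ 1 mod 77). So every y has a preimage.
Thus σ is surjective.
Since σ is surjective, we find σ⁻¹(71): we need 36x ≡ 71 − 44 ≡ 27 (mod 77). Using 36⁻¹ = 15: x ≡ 15·27 = 405 = 5·77 + 20, so x = 20.
Check: σ(20) = 36·20 + 44 = 764 = 9·77 + 71 ≡ 71 (mod 77).

20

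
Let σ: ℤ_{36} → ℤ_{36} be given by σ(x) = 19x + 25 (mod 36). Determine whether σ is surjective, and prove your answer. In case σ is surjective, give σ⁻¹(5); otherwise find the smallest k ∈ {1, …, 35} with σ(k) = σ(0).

16

Recall: σ is surjective if every y in the codomain equals σ(x) for some x in the domain.
Since gcd(19, 36) = 1, 19 is invertible modulo 36. Euclid's algorithm: 36 = 1·19 + 17, 19 = 1·17 + 2, 17 = 8·2 + 1; back-substituting gives 1 = 19·19 − 10·36, so 19⁻¹ ≡ 19 (mod 36).
Then y ↦ 19(y − 25) is a two-sided inverse to σ, so every y ∈ ℤ_{36} has a preimage.
Hence σ is surjective.
Since σ is surjective, we compute σ⁻¹(5): solve 19x + 25 ≡ 5 (mod 36), i.e. 19x ≡ 16 (mod 36).
Multiplying by 19⁻¹ = 19 gives x ≡ 19·16 = 304 = 8·36 + 16 ≡ 16 (mod 36).
Check: σ(16) = 19·16 + 25 = 329 = 9·36 + 5 ≡ 5 (mod 36).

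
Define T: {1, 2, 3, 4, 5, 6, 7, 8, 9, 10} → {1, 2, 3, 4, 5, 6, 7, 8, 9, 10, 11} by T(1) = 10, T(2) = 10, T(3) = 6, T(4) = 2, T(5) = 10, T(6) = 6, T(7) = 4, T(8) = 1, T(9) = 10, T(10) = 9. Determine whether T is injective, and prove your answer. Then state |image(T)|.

6

T(1) = 10 = T(2) with 1 ≠ 2, so T is not injective.
The image of T is {1, 2, 4, 6, 9, 10}, which has 6 elements.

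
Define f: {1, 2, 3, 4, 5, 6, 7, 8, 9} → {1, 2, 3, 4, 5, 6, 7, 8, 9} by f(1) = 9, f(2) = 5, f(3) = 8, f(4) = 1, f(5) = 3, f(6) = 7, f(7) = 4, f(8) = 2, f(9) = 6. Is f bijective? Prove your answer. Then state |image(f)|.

9

The values 9, 5, 8, 1, 3, 7, 4, 2, 6 are a permutation of {1, 2, 3, 4, 5, 6, 7, 8, 9}: each element appears exactly once.
So f is injective and surjective, hence bijective.
The image of f is {1, 2, 3, 4, 5, 6, 7, 8, 9}, which has 9 elements.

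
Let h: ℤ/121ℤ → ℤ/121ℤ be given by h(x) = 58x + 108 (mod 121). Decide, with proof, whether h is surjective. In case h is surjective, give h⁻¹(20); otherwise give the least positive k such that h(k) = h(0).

By definition, surjectivity means every element of the codomain has a preimage under h.
Since gcd(58, 121) = 1, 58 is invertible modulo 121. Euclid's algorithm: 121 = 2·58 + 5, 58 = 11·5 + 3, 5 = 1·3 + 2, 3 = 1·2 + 1; back-substituting gives 1 = 48·58 − 23·121, so 58⁻¹ ≡ 48 (mod 121).
For any y ∈ ℤ/121ℤ, x = 48(y − 108) mod 121 satisfies h(x) = 58·48(y − 108) + 108 ≡ y (since 58·48 ≡ 1 mod 121). So every y has a preimage.
Therefore h is surjective.
Since h is surjective, we find h⁻¹(20): we need 58x ≡ 20 − 108 ≡ 33 (mod 121). Using 58⁻¹ = 48: x ≡ 48·33 = 1584 = 13·121 + 11, so x = 11.
Check: h(11) = 58·11 + 108 = 746 = 6·121 + 20 ≡ 20 (mod 121).

11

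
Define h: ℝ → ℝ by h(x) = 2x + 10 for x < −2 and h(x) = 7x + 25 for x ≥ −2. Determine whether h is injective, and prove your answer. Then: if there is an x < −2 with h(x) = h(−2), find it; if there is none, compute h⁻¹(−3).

-13/2

Both pieces are strictly increasing (slopes 2 and 7), so each is injective on its own interval.
The left piece maps (−∞, −2) onto (−∞, 6); the right piece maps [−2, ∞) onto [11, ∞).
These images are disjoint, so no value is attained by both pieces. Hence h is injective.
Because the two images are disjoint, no x < −2 has h(x) = h(−2), so we compute h⁻¹(−3): −3 lies in (−∞, 6), so solve 2x + 10 = −3: x = (−3 − 10)/2 = −13/2.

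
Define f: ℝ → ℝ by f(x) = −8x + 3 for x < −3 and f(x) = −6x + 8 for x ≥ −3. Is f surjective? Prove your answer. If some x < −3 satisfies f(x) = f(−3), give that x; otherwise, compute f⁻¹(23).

-5/2

Both pieces are strictly decreasing (slopes −8 and −6), so each is injective on its own interval.
The left piece maps (−∞, −3) onto (27, ∞); the right piece maps [−3, ∞) onto (−∞, 26].
The union (27, ∞) ∪ (−∞, 26] omits the interval between 27 and 26; in particular 27 has no preimage. So f is not surjective.
Because the two images are disjoint, no x < −3 has f(x) = f(−3), so we compute f⁻¹(23): 23 lies in (−∞, 26], so solve −6x + 8 = 23: x = (23 − 8)/(−6) = −5/2.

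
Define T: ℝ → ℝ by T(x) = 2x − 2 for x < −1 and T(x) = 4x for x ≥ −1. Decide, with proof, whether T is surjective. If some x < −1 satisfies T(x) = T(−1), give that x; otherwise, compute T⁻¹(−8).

Both pieces are strictly increasing (slopes 2 and 4), so each is injective on its own interval.
The left piece maps (−∞, −1) onto (−∞, −4); the right piece maps [−1, ∞) onto [−4, ∞).
These images together cover ℝ, so T is surjective.
Because the two images are disjoint, no x < −1 has T(x) = T(−1), so we compute T⁻¹(−8): −8 lies in (−∞, −4), so solve 2x − 2 = −8: x = (−8 + 2)/2 = −3.

-3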